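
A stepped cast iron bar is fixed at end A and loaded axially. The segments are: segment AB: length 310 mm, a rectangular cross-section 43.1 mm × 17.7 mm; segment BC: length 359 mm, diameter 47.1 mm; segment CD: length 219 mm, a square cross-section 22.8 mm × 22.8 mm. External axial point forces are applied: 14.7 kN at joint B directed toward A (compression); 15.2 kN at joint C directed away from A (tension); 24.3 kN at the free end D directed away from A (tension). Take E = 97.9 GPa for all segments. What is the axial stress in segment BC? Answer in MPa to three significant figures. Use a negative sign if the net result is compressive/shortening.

Internal axial forces (sectioning from the free end, tension +): N_CD = 24.3 kN, N_BC = 39.5 kN, N_AB = 24.8 kN.
A_BC = 1742 mm².
σ_BC = N_BC/A_BC = 39500/1742 = 22.67 MPa.

22.7 MPa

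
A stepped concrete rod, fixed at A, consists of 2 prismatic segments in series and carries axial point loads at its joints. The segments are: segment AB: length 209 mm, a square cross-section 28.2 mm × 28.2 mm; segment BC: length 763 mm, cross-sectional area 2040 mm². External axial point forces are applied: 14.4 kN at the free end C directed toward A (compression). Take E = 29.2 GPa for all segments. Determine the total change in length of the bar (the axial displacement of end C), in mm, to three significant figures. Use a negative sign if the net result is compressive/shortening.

Internal axial forces (sectioning from the free end, tension +): N_BC = -14.4 kN, N_AB = -14.4 kN.
A_AB = 795.2 mm².
δ_AB = -14400·209/(795.2·29200) = -0.1296 mm
δ_BC = -14400·763/(2040·29200) = -0.1844 mm
δ = Σδ_i = -0.3141 mm.

-0.314 mm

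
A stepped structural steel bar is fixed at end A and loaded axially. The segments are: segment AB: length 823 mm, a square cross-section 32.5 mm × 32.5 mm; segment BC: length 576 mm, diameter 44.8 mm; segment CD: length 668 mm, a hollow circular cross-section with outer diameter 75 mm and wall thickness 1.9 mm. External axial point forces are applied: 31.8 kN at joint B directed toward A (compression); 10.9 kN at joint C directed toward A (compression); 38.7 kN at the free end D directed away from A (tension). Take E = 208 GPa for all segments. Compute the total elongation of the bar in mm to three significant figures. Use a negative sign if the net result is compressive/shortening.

Internal axial forces (sectioning from the free end, tension +): N_CD = 38.7 kN, N_BC = 27.8 kN, N_AB = -4 kN.
A_AB = 1056 mm².
A_BC = 1576 mm².
A_CD = 436.3 mm².
δ_AB = -4000·823/(1056·208000) = -0.01498 mm
δ_BC = 27800·576/(1576·208000) = 0.04884 mm
δ_CD = 38700·668/(436.3·208000) = 0.2848 mm
δ = Σδ_i = 0.3187 mm.

0.319 mm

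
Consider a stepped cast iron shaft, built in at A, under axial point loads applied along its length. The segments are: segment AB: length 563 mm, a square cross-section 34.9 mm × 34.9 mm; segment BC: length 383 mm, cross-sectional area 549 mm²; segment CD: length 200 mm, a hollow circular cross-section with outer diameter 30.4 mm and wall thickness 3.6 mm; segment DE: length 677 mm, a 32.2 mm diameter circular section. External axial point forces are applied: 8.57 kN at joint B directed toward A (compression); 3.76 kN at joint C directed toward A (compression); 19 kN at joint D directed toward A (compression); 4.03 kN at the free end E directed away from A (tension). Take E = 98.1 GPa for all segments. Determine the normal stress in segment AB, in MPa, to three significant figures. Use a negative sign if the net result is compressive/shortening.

Internal axial forces (sectioning from the free end, tension +): N_DE = 4.03 kN, N_CD = -14.97 kN, N_BC = -18.73 kN, N_AB = -27.3 kN.
A_AB = 1218 mm².
σ_AB = N_AB/A_AB = -27300/1218 = -22.41 MPa.

-22.4 MPa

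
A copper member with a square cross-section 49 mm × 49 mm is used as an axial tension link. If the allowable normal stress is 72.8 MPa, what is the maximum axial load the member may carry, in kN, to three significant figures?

175 kN

A = 2401 mm².
P_max = σ_allow · A = 72.8 · 2401 = 174800 N = 174.8 kN.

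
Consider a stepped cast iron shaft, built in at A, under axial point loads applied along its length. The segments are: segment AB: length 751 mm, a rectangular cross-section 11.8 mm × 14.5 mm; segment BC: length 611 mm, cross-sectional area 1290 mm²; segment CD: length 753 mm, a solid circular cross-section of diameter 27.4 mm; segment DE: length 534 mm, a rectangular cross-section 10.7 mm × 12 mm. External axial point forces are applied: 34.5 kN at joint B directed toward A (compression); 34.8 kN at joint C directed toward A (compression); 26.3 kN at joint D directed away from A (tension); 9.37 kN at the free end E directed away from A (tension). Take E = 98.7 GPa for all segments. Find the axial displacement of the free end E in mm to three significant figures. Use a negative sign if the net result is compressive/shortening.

-0.635 mm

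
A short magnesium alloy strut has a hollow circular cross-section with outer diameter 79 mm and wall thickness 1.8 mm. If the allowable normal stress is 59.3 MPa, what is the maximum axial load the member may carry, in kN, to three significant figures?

A = 436.6 mm².
P_max = σ_allow · A = 59.3 · 436.6 = 25890 N = 25.89 kN.

25.9 kN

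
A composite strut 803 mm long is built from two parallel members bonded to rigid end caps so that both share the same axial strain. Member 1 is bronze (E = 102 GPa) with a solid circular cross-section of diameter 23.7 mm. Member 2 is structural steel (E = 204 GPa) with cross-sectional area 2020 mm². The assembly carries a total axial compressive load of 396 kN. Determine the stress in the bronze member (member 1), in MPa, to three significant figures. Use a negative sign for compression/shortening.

A_1 = 441.2 mm².
Equal strain + equilibrium ⇒ each member carries load in proportion to AE: A₁E₁ = 45000000 N, A₂E₂ = 412100000 N, ΣAE = 457100000 N.
σ₁ = P·E₁/ΣAE = -396000·102000/457100000 = -88.37 MPa.

-88.4 MPa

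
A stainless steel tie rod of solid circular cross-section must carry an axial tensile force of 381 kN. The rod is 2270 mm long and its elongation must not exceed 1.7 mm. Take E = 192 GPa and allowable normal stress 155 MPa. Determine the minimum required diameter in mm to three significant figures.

58.1 mm

Required area A ≥ P/σ_allow = 381000/155 = 2458 mm².
For a solid circular section, d ≥ √(4A/π) = 55.94 mm.
Elongation limit: A ≥ PL/(Eδ_allow) = 381000·2270/(192000·1.7) = 2650 mm² ⇒ d ≥ 58.08 mm.
The elongation limit governs.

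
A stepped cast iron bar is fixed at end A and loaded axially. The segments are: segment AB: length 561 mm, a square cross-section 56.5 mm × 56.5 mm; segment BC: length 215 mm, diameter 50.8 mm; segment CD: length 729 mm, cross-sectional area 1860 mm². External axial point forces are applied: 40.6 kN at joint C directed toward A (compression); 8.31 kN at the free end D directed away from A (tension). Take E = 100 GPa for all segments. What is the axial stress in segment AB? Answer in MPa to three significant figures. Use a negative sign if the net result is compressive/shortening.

Internal axial forces (sectioning from the free end, tension +): N_CD = 8.31 kN, N_BC = -32.29 kN, N_AB = -32.29 kN.
A_AB = 3192 mm².
σ_AB = N_AB/A_AB = -32290/3192 = -10.12 MPa.

-10.1 MPa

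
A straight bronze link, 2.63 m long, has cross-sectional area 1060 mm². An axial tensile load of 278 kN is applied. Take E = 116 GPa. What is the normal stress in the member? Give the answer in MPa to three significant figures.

262 MPa

σ = N/A = 278000/1060 = 262.3 MPa.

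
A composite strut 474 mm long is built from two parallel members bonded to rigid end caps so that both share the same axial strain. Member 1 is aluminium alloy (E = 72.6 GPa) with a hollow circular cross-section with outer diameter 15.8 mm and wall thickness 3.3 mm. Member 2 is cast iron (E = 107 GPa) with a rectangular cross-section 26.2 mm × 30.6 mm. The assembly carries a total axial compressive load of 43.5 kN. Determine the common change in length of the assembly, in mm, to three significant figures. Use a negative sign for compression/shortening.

-0.217 mm

A_1 = 129.6 mm².
A_2 = 801.7 mm².
Equal strain + equilibrium ⇒ each member carries load in proportion to AE: A₁E₁ = 9408000 N, A₂E₂ = 85780000 N, ΣAE = 95190000 N.
δ = PL/ΣAE = -43500·474/95190000 = -0.2166 mm.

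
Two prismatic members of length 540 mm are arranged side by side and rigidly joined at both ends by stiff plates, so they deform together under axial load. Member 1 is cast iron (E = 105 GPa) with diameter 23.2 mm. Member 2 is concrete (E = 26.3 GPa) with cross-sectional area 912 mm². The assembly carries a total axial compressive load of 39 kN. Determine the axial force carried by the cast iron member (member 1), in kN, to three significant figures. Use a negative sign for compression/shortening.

-25.3 kN

A_1 = 422.7 mm².
Equal strain + equilibrium ⇒ each member carries load in proportion to AE: A₁E₁ = 44390000 N, A₂E₂ = 23990000 N, ΣAE = 68370000 N.
F₁ = P·A₁E₁/ΣAE = -39000·44390000/68370000 = -25320 N.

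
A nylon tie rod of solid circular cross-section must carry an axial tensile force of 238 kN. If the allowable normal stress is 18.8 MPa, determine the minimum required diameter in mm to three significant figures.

127 mm

Required area A ≥ P/σ_allow = 238000/18.8 = 12660 mm².
For a solid circular section, d ≥ √(4A/π) = 127 mm.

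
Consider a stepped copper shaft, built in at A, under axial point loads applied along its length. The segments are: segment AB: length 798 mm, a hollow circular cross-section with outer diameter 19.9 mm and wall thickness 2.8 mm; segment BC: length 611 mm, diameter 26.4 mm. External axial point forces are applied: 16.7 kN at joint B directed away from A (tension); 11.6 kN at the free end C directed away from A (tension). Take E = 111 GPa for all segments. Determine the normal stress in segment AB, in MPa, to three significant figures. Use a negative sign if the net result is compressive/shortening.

188 MPa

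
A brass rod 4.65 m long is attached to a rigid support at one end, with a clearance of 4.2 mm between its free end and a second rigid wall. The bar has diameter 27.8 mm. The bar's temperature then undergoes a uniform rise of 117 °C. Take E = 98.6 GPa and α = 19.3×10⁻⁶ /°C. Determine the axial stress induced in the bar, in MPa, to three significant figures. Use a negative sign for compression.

-134 MPa

Free thermal expansion αLΔT = 19.3e-6 · 4650 · 117 = 10.5 mm.
The walls engage after the gap closes; constrained expansion = 10.5 − 4.2 = 6.3 mm.
The walls impose strain ε = −(6.3)/4650 = -1.3549e-03; σ = Eε = 98600 · -1.3549e-03 = -133.6 MPa.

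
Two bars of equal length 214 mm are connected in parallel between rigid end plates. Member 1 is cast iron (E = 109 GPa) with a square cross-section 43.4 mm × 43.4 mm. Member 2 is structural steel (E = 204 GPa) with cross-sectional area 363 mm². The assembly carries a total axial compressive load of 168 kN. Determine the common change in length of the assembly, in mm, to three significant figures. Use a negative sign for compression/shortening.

-0.129 mm

A_1 = 1884 mm².
Equal strain + equilibrium ⇒ each member carries load in proportion to AE: A₁E₁ = 205300000 N, A₂E₂ = 74050000 N, ΣAE = 279400000 N.
δ = PL/ΣAE = -168000·214/279400000 = -0.1287 mm.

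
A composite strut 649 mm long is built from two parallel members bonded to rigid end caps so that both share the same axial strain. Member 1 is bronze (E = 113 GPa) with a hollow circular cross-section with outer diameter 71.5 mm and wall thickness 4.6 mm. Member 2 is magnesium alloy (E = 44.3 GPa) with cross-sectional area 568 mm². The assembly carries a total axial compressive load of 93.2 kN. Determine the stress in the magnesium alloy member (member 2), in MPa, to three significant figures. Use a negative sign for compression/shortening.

A_1 = 966.8 mm².
Equal strain + equilibrium ⇒ each member carries load in proportion to AE: A₁E₁ = 109200000 N, A₂E₂ = 25160000 N, ΣAE = 134400000 N.
σ₂ = P·E₂/ΣAE = -93200·44300/134400000 = -30.72 MPa.

-30.7 MPa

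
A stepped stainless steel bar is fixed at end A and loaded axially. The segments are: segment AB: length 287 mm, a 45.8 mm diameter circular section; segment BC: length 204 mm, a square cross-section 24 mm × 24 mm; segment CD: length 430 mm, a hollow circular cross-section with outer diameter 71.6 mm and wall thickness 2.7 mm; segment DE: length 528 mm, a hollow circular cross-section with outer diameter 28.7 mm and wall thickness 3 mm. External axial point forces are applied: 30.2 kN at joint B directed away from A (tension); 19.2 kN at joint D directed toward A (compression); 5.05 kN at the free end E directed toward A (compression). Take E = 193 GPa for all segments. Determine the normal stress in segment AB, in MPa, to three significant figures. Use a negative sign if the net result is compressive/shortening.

3.61 MPa

Internal axial forces (sectioning from the free end, tension +): N_DE = -5.05 kN, N_CD = -24.25 kN, N_BC = -24.25 kN, N_AB = 5.95 kN.
A_AB = 1647 mm².
σ_AB = N_AB/A_AB = 5950/1647 = 3.612 MPa.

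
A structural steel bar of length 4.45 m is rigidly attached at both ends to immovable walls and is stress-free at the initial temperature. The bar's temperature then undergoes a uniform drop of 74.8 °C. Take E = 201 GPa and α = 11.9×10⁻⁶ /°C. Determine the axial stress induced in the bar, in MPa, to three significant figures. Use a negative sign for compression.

Free thermal expansion αLΔT = 11.9e-6 · 4450 · -74.8 = -3.961 mm.
The walls impose strain ε = −(-3.961)/4450 = 8.9012e-04; σ = Eε = 201000 · 8.9012e-04 = 178.9 MPa.

179 MPa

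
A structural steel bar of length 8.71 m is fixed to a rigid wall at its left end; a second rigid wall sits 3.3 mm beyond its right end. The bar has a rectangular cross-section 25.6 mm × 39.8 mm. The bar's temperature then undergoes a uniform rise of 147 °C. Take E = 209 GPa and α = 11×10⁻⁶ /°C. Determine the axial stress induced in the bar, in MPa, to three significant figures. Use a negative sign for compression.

Free thermal expansion αLΔT = 11e-6 · 8710 · 147 = 14.08 mm.
The walls engage after the gap closes; constrained expansion = 14.08 − 3.3 = 10.78 mm.
The walls impose strain ε = −(10.78)/8710 = -1.2381e-03; σ = Eε = 209000 · -1.2381e-03 = -258.8 MPa.

-259 MPa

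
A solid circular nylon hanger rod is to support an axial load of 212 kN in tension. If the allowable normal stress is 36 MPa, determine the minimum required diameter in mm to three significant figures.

86.6 mm

Required area A ≥ P/σ_allow = 212000/36 = 5889 mm².
For a solid circular section, d ≥ √(4A/π) = 86.59 mm.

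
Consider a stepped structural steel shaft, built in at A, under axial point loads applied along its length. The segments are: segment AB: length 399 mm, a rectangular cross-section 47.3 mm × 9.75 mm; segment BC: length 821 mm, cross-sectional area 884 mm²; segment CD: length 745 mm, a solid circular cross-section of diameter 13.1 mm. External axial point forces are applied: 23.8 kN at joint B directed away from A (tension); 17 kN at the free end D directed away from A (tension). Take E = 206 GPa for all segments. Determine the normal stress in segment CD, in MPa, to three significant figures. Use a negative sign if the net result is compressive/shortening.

126 MPa

Internal axial forces (sectioning from the free end, tension +): N_CD = 17 kN, N_BC = 17 kN, N_AB = 40.8 kN.
A_CD = 134.8 mm².
σ_CD = N_CD/A_CD = 17000/134.8 = 126.1 MPa.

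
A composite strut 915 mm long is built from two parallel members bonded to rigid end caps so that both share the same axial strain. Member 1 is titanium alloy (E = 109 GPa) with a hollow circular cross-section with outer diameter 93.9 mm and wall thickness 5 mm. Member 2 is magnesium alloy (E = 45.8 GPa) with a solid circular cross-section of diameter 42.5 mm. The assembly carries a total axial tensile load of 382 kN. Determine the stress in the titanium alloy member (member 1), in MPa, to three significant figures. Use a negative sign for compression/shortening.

A_1 = 1396 mm².
A_2 = 1419 mm².
Equal strain + equilibrium ⇒ each member carries load in proportion to AE: A₁E₁ = 152200000 N, A₂E₂ = 64970000 N, ΣAE = 217200000 N.
σ₁ = P·E₁/ΣAE = 382000·109000/217200000 = 191.7 MPa.

192 MPa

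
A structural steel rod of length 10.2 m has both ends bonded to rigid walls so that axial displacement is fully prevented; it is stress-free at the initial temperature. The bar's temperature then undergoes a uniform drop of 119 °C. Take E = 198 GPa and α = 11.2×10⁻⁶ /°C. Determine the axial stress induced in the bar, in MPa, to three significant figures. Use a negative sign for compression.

264 MPa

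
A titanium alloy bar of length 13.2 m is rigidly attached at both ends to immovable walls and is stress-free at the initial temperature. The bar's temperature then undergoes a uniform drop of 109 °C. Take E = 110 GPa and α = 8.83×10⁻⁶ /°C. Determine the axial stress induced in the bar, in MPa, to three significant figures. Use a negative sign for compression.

Free thermal expansion αLΔT = 8.83e-6 · 13200 · -109 = -12.7 mm.
The walls impose strain ε = −(-12.7)/13200 = 9.6247e-04; σ = Eε = 110000 · 9.6247e-04 = 105.9 MPa.

106 MPa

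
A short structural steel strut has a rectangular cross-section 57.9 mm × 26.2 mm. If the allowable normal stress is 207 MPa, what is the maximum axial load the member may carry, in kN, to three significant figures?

314 kN

A = 1517 mm².
P_max = σ_allow · A = 207 · 1517 = 314000 N = 314 kN.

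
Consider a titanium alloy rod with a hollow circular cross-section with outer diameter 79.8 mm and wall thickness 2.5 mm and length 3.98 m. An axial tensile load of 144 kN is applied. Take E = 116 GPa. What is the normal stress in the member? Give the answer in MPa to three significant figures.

237 MPa

A = 607.1 mm².
σ = N/A = 144000/607.1 = 237.2 MPa.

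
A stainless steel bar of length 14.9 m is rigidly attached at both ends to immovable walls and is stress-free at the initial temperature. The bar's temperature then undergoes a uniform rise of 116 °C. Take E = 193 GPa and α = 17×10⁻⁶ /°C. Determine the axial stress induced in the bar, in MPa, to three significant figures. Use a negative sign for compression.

Free thermal expansion αLΔT = 17e-6 · 14900 · 116 = 29.38 mm.
The walls impose strain ε = −(29.38)/14900 = -1.9720e-03; σ = Eε = 193000 · -1.9720e-03 = -380.6 MPa.

-381 MPa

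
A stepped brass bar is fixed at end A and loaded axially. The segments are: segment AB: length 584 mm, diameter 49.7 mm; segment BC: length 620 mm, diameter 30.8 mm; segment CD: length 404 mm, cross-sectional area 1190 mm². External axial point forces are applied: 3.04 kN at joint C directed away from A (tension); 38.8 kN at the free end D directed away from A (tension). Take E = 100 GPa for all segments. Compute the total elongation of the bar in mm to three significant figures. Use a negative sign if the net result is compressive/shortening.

0.606 mm

Internal axial forces (sectioning from the free end, tension +): N_CD = 38.8 kN, N_BC = 41.84 kN, N_AB = 41.84 kN.
A_AB = 1940 mm².
A_BC = 745.1 mm².
δ_AB = 41840·584/(1940·100000) = 0.126 mm
δ_BC = 41840·620/(745.1·100000) = 0.3482 mm
δ_CD = 38800·404/(1190·100000) = 0.1317 mm
δ = Σδ_i = 0.6058 mm.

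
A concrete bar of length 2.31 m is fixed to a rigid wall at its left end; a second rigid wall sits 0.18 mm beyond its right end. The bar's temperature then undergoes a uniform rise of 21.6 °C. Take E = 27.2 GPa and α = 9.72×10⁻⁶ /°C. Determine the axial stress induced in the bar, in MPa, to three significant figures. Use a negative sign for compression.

-3.59 MPa

Free thermal expansion αLΔT = 9.72e-6 · 2310 · 21.6 = 0.485 mm.
The walls engage after the gap closes; constrained expansion = 0.485 − 0.18 = 0.305 mm.
The walls impose strain ε = −(0.305)/2310 = -1.3203e-04; σ = Eε = 27200 · -1.3203e-04 = -3.591 MPa.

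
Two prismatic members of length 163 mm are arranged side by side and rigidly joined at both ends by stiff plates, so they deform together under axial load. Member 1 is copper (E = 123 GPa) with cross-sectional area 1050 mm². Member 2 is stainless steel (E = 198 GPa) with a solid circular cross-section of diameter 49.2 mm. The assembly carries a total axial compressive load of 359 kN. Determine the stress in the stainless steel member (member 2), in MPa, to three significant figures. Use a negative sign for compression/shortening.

-141 MPa

A_2 = 1901 mm².
Equal strain + equilibrium ⇒ each member carries load in proportion to AE: A₁E₁ = 129200000 N, A₂E₂ = 376400000 N, ΣAE = 505600000 N.
σ₂ = P·E₂/ΣAE = -359000·198000/505600000 = -140.6 MPa.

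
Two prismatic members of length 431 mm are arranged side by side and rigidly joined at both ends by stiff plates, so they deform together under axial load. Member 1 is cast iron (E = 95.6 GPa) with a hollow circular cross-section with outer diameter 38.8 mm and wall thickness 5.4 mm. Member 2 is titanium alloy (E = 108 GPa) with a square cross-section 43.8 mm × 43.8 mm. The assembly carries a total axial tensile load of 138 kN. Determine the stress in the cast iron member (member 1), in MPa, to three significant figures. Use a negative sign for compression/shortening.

50.5 MPa

A_1 = 566.6 mm².
A_2 = 1918 mm².
Equal strain + equilibrium ⇒ each member carries load in proportion to AE: A₁E₁ = 54170000 N, A₂E₂ = 207200000 N, ΣAE = 261400000 N.
σ₁ = P·E₁/ΣAE = 138000·95600/261400000 = 50.48 MPa.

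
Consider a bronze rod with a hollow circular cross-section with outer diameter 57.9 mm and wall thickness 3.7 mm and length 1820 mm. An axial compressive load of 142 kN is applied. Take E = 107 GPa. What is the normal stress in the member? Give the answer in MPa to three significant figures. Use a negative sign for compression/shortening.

A = 630 mm².
σ = N/A = -142000/630 = -225.4 MPa.

-225 MPa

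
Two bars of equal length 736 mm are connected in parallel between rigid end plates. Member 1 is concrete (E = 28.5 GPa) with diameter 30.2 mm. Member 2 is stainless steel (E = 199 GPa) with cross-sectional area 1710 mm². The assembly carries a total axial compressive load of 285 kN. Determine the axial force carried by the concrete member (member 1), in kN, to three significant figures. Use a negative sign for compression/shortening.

A_1 = 716.3 mm².
Equal strain + equilibrium ⇒ each member carries load in proportion to AE: A₁E₁ = 20410000 N, A₂E₂ = 340300000 N, ΣAE = 360700000 N.
F₁ = P·A₁E₁/ΣAE = -285000·20410000/360700000 = -16130 N.

-16.1 kN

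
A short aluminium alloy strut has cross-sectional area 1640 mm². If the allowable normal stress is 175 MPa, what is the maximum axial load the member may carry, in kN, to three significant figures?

P_max = σ_allow · A = 175 · 1640 = 287000 N = 287 kN.

287 kN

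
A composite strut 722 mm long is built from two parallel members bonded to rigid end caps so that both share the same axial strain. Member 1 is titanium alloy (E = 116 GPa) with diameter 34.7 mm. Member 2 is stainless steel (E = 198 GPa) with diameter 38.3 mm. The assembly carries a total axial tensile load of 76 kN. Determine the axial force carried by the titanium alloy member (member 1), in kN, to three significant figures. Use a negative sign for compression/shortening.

24.7 kN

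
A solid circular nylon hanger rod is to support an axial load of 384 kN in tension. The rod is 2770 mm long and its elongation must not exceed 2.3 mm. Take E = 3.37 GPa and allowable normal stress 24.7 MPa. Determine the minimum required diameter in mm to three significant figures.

Required area A ≥ P/σ_allow = 384000/24.7 = 15550 mm².
For a solid circular section, d ≥ √(4A/π) = 140.7 mm.
Elongation limit: A ≥ PL/(Eδ_allow) = 384000·2770/(3370·2.3) = 137200 mm² ⇒ d ≥ 418 mm.
The elongation limit governs.

418 mm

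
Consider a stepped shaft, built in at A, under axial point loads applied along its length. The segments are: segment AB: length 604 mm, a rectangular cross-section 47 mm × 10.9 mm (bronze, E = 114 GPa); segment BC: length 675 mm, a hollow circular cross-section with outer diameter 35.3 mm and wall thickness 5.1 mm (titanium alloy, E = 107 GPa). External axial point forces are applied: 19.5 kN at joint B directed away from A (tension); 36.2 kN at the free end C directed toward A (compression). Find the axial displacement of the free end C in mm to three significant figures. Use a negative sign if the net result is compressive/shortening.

Internal axial forces (sectioning from the free end, tension +): N_BC = -36.2 kN, N_AB = -16.7 kN.
A_AB = 512.3 mm².
A_BC = 483.9 mm².
δ_AB = -16700·604/(512.3·114000) = -0.1727 mm
δ_BC = -36200·675/(483.9·107000) = -0.472 mm
δ = Σδ_i = -0.6447 mm.

-0.645 mm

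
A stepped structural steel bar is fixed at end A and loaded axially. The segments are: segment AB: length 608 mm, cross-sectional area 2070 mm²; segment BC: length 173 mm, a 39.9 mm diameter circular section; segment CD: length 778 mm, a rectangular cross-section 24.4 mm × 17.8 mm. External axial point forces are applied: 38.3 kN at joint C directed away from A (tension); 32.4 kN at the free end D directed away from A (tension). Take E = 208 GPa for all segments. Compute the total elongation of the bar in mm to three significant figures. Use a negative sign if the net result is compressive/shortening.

Internal axial forces (sectioning from the free end, tension +): N_CD = 32.4 kN, N_BC = 70.7 kN, N_AB = 70.7 kN.
A_BC = 1250 mm².
A_CD = 434.3 mm².
δ_AB = 70700·608/(2070·208000) = 0.09984 mm
δ_BC = 70700·173/(1250·208000) = 0.04703 mm
δ_CD = 32400·778/(434.3·208000) = 0.279 mm
δ = Σδ_i = 0.4259 mm.

0.426 mm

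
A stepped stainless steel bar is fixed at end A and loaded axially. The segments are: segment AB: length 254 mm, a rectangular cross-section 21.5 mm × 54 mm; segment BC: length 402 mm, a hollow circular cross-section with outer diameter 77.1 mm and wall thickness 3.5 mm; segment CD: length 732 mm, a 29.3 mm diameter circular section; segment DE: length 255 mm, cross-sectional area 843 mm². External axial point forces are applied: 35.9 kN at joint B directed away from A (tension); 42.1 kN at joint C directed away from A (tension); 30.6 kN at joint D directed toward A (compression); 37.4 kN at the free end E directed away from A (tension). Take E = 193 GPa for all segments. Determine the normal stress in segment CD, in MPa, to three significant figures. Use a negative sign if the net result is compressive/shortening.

10.1 MPa

Internal axial forces (sectioning from the free end, tension +): N_DE = 37.4 kN, N_CD = 6.8 kN, N_BC = 48.9 kN, N_AB = 84.8 kN.
A_CD = 674.3 mm².
σ_CD = N_CD/A_CD = 6800/674.3 = 10.09 MPa.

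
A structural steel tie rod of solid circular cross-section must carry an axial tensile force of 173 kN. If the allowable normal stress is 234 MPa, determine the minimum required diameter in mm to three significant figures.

30.7 mm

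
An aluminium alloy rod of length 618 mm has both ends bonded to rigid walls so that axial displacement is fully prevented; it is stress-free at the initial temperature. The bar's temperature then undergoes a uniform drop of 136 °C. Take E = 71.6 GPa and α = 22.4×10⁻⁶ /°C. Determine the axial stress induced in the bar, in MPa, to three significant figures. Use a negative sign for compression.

218 MPa

Free thermal expansion αLΔT = 22.4e-6 · 618 · -136 = -1.883 mm.
The walls impose strain ε = −(-1.883)/618 = 3.0464e-03; σ = Eε = 71600 · 3.0464e-03 = 218.1 MPa.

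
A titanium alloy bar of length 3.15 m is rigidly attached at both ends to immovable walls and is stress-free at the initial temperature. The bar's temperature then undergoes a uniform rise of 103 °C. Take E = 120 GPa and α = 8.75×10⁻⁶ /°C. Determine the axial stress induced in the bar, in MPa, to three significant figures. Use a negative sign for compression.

Free thermal expansion αLΔT = 8.75e-6 · 3150 · 103 = 2.839 mm.
The walls impose strain ε = −(2.839)/3150 = -9.0125e-04; σ = Eε = 120000 · -9.0125e-04 = -108.1 MPa.

-108 MPa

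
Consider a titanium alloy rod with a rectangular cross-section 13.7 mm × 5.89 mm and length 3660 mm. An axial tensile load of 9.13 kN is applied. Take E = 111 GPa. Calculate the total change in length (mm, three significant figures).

3.73 mm

A = 80.69 mm².
δ_mech = NL/(AE) = 9130·3660/(80.69·111000) = 3.731 mm.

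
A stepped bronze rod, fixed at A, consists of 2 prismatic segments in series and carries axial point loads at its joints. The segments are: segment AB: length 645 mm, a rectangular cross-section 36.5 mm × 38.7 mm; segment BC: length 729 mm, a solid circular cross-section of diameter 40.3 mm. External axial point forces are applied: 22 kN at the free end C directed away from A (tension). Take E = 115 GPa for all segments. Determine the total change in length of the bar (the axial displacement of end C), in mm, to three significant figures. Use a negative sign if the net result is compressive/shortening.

0.197 mm

Internal axial forces (sectioning from the free end, tension +): N_BC = 22 kN, N_AB = 22 kN.
A_AB = 1413 mm².
A_BC = 1276 mm².
δ_AB = 22000·645/(1413·115000) = 0.08735 mm
δ_BC = 22000·729/(1276·115000) = 0.1093 mm
δ = Σδ_i = 0.1967 mm.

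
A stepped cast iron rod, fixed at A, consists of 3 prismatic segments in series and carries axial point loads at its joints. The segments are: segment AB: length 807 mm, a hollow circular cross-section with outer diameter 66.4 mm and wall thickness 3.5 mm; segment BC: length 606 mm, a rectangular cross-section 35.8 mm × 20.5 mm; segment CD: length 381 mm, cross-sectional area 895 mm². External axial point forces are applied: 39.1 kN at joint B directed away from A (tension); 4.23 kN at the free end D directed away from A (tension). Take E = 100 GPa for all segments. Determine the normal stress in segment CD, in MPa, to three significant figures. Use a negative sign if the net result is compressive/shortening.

4.73 MPa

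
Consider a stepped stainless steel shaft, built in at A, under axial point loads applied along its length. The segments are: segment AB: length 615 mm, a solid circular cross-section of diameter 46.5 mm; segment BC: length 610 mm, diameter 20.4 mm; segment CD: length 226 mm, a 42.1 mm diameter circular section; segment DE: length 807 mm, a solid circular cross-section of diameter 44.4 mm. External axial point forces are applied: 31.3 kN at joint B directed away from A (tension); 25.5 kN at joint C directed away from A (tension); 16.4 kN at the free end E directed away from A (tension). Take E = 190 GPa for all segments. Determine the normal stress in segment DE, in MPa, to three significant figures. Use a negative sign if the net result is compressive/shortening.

Internal axial forces (sectioning from the free end, tension +): N_DE = 16.4 kN, N_CD = 16.4 kN, N_BC = 41.9 kN, N_AB = 73.2 kN.
A_DE = 1548 mm².
σ_DE = N_DE/A_DE = 16400/1548 = 10.59 MPa.

10.6 MPa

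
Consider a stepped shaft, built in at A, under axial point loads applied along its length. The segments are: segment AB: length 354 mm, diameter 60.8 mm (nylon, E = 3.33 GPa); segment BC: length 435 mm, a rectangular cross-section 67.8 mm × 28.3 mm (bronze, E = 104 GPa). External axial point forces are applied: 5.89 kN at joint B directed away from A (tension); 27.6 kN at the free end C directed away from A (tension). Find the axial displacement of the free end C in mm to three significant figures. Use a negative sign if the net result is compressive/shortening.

Internal axial forces (sectioning from the free end, tension +): N_BC = 27.6 kN, N_AB = 33.49 kN.
A_AB = 2903 mm².
A_BC = 1919 mm².
δ_AB = 33490·354/(2903·3330) = 1.226 mm
δ_BC = 27600·435/(1919·104000) = 0.06017 mm
δ = Σδ_i = 1.286 mm.

1.29 mm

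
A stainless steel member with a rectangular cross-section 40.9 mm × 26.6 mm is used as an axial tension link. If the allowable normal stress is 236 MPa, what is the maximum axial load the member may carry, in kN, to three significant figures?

A = 1088 mm².
P_max = σ_allow · A = 236 · 1088 = 256800 N = 256.8 kN.

257 kN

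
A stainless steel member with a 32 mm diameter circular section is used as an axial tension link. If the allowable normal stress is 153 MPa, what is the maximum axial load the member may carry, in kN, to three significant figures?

A = 804.2 mm².
P_max = σ_allow · A = 153 · 804.2 = 123000 N = 123 kN.

123 kN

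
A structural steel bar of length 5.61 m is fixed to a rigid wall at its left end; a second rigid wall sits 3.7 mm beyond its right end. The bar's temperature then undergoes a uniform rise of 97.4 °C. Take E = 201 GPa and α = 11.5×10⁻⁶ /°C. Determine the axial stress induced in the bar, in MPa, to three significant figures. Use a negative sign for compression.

-92.6 MPa

Free thermal expansion αLΔT = 11.5e-6 · 5610 · 97.4 = 6.284 mm.
The walls engage after the gap closes; constrained expansion = 6.284 − 3.7 = 2.584 mm.
The walls impose strain ε = −(2.584)/5610 = -4.6056e-04; σ = Eε = 201000 · -4.6056e-04 = -92.57 MPa.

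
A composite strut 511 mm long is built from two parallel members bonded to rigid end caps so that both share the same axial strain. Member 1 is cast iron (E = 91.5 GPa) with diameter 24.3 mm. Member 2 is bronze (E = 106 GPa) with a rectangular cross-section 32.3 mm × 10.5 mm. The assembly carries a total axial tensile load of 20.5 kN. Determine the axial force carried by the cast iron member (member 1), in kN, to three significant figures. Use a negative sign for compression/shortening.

11.1 kN

A_1 = 463.8 mm².
A_2 = 339.1 mm².
Equal strain + equilibrium ⇒ each member carries load in proportion to AE: A₁E₁ = 42430000 N, A₂E₂ = 35950000 N, ΣAE = 78380000 N.
F₁ = P·A₁E₁/ΣAE = 20500·42430000/78380000 = 11100 N.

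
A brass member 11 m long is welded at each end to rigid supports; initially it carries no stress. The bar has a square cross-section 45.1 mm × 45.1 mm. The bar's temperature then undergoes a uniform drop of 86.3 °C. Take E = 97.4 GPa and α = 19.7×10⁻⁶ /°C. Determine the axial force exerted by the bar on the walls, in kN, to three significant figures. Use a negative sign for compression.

337 kN

Free thermal expansion αLΔT = 19.7e-6 · 11000 · -86.3 = -18.7 mm.
The walls impose strain ε = −(-18.7)/11000 = 1.7001e-03; σ = Eε = 97400 · 1.7001e-03 = 165.6 MPa.
Wall reaction R = σ·A = 165.6·2034 = 336800 N = 336.8 kN.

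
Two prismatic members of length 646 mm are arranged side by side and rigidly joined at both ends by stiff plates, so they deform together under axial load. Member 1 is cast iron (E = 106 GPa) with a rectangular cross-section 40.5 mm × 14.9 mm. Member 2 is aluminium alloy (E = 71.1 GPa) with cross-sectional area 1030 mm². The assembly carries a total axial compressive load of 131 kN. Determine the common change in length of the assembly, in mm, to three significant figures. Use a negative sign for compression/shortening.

-0.617 mm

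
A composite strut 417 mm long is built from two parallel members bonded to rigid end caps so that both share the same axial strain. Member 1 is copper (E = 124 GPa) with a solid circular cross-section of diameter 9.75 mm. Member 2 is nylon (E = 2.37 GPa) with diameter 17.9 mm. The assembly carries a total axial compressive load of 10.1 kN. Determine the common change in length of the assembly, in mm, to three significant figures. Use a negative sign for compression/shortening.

-0.427 mm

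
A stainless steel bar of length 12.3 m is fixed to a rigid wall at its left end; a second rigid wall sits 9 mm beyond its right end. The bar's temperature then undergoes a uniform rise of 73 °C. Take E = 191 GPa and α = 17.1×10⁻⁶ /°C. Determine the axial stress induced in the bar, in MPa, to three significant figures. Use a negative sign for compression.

Free thermal expansion αLΔT = 17.1e-6 · 12300 · 73 = 15.35 mm.
The walls engage after the gap closes; constrained expansion = 15.35 − 9 = 6.354 mm.
The walls impose strain ε = −(6.354)/12300 = -5.1659e-04; σ = Eε = 191000 · -5.1659e-04 = -98.67 MPa.

-98.7 MPa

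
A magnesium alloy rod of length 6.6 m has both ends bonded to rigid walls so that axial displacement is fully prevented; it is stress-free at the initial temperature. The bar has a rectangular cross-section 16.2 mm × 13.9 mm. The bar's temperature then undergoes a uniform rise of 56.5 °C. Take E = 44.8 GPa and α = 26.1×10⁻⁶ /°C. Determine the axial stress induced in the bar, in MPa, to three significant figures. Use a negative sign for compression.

Free thermal expansion αLΔT = 26.1e-6 · 6600 · 56.5 = 9.733 mm.
The walls impose strain ε = −(9.733)/6600 = -1.4746e-03; σ = Eε = 44800 · -1.4746e-03 = -66.06 MPa.

-66.1 MPa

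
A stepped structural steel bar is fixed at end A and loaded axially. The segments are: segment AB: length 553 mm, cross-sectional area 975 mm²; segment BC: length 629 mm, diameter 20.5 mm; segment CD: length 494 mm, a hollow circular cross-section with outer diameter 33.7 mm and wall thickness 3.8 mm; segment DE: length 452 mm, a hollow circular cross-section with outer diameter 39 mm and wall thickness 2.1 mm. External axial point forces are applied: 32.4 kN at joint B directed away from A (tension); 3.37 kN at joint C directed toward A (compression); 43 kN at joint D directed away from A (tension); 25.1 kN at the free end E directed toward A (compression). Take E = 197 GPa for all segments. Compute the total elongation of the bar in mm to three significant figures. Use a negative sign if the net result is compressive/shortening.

Internal axial forces (sectioning from the free end, tension +): N_DE = -25.1 kN, N_CD = 17.9 kN, N_BC = 14.53 kN, N_AB = 46.93 kN.
A_BC = 330.1 mm².
A_CD = 356.9 mm².
A_DE = 243.4 mm².
δ_AB = 46930·553/(975·197000) = 0.1351 mm
δ_BC = 14530·629/(330.1·197000) = 0.1406 mm
δ_CD = 17900·494/(356.9·197000) = 0.1258 mm
δ_DE = -25100·452/(243.4·197000) = -0.2366 mm
δ = Σδ_i = 0.1649 mm.

0.165 mm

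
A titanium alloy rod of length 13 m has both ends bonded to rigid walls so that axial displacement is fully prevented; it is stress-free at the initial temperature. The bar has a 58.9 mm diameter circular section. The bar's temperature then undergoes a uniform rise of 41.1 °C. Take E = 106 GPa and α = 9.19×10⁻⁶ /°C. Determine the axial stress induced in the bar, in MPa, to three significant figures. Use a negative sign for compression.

-40.0 MPa

Free thermal expansion αLΔT = 9.19e-6 · 13000 · 41.1 = 4.91 mm.
The walls impose strain ε = −(4.91)/13000 = -3.7771e-04; σ = Eε = 106000 · -3.7771e-04 = -40.04 MPa.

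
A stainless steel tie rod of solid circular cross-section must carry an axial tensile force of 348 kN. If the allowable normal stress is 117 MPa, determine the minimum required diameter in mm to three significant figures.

Required area A ≥ P/σ_allow = 348000/117 = 2974 mm².
For a solid circular section, d ≥ √(4A/π) = 61.54 mm.

61.5 mm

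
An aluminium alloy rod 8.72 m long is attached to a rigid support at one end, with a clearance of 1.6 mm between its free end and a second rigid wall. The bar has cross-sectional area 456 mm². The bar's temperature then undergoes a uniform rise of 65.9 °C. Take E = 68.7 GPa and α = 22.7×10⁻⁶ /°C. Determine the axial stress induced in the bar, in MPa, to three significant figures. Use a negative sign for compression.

Free thermal expansion αLΔT = 22.7e-6 · 8720 · 65.9 = 13.04 mm.
The walls engage after the gap closes; constrained expansion = 13.04 − 1.6 = 11.44 mm.
The walls impose strain ε = −(11.44)/8720 = -1.3124e-03; σ = Eε = 68700 · -1.3124e-03 = -90.16 MPa.

-90.2 MPa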